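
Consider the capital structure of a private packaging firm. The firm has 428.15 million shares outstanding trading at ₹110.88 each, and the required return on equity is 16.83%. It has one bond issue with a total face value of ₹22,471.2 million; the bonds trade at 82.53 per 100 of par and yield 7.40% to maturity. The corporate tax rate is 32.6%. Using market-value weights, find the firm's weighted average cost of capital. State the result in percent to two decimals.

13.50%

Market value of equity E = 110.88 × 428.15m = 47473.272m. Market value of debt D = 22471.2m × 82.53/100 = 18545.48136m.
Total capital V = 47473.272 + 18545.48136 = 66018.75336.
Equity: weight = 47473.272/66018.75336 = 0.7191; cost = 16.83%.
Bonds outstanding: weight = 18545.48136/66018.75336 = 0.2809; after-tax cost = 7.4% × (1 − 32.6%) = 4.9876%.
WACC = 0.7191 × 16.8300% + 0.2809 × 4.9876% = 13.5033%.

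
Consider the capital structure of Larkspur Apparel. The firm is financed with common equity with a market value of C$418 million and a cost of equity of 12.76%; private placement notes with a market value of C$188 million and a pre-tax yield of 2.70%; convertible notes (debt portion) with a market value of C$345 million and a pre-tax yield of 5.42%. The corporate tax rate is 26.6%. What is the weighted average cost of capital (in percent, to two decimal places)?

7.44%

Total capital V = 418 + 188 + 345 = 951.
Equity: weight = 418/951 = 0.4395; cost = 12.76%.
Private placement notes: weight = 188/951 = 0.1977; after-tax cost = 2.7% × (1 − 26.6%) = 1.9818%.
Convertible notes (debt portion): weight = 345/951 = 0.3628; after-tax cost = 5.42% × (1 − 26.6%) = 3.9783%.
WACC = 0.4395 × 12.7600% + 0.1977 × 1.9818% + 0.3628 × 3.9783% = 7.4435%.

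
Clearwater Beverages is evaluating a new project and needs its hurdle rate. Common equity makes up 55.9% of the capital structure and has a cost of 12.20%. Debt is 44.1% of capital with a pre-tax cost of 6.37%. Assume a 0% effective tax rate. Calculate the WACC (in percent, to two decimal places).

9.63%

After-tax cost of debt = 6.37% × (1 − 0%) = 6.3700%.
WACC = 0.559 × 12.2000% + 0.441 × 6.3700% = 9.6290%.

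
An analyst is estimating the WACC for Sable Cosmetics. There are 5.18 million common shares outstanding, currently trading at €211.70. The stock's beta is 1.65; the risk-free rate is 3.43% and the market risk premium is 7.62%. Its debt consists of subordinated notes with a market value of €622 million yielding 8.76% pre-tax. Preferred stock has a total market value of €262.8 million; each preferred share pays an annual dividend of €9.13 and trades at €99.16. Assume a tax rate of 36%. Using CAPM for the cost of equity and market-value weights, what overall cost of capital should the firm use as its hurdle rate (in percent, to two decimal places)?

11.84%

Cost of equity via CAPM: Re = 3.43% + 1.65 × 7.62% = 16.0030%.
Cost of preferred: Rp = 9.13 / 99.16 = 9.2073%.
Market value of equity E = 211.7 × 5.18m = 1096.606m.
Total capital V = 1096.606 + 262.8 + 622 = 1981.406.
Equity: weight = 1096.606/1981.406 = 0.5534; cost = 16.003%.
Preferred: weight = 262.8/1981.406 = 0.1326; cost = 9.2073%.
Subordinated notes: weight = 622/1981.406 = 0.3139; after-tax cost = 8.76% × (1 − 36%) = 5.6064%.
WACC = 0.5534 × 16.0030% + 0.1326 × 9.2073% + 0.3139 × 5.6064% = 11.8380%.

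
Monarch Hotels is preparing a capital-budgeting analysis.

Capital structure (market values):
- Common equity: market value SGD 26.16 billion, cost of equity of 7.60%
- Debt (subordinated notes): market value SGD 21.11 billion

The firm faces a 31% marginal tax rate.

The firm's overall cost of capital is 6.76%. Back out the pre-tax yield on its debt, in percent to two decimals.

Total capital V = 26.16 + 21.11 = 47.27.
Equity weight = 26.16/47.27 = 0.5534.
Subordinated notes weight = 21.11/47.27 = 0.4466.
Equity contribution = 0.5534 × 7.6% = 4.2060%.
Remaining for debt = 6.76% − 4.2060% = 2.5540%.
Rd × (1 − 31%) × 0.4466 = 2.5540%  ⇒  Rd = 8.2885%.

8.29%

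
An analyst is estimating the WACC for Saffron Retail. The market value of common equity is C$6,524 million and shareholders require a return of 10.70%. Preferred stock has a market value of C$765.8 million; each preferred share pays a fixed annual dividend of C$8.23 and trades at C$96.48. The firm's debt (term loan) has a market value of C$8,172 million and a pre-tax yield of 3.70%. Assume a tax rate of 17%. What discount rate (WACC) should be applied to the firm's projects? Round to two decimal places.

Cost of preferred: Rp = 8.23 / 96.48 = 8.5303%.
Total capital V = 6524 + 765.8 + 8172 = 15461.8.
Equity: weight = 6524/15461.8 = 0.4219; cost = 10.7%.
Preferred: weight = 765.8/15461.8 = 0.0495; cost = 8.5303%.
Term loan: weight = 8172/15461.8 = 0.5285; after-tax cost = 3.7% × (1 − 17%) = 3.0710%.
WACC = 0.4219 × 10.7000% + 0.0495 × 8.5303% + 0.5285 × 3.0710% = 6.5604%.

6.56%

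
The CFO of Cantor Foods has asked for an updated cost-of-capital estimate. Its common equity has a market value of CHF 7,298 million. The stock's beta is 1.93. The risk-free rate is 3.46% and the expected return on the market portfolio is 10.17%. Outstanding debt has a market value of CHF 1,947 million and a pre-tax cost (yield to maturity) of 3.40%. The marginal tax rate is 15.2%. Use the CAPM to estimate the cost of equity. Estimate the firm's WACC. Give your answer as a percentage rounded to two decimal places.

13.56%

Market risk premium = 10.17% − 3.46% = 6.71%.
Cost of equity via CAPM: Re = 3.46% + 1.93 × 6.71% = 16.4103%.
Total capital V = 7298 + 1947 = 9245.
Equity: weight = 7298/9245 = 0.7894; cost = 16.4103%.
Debt: weight = 1947/9245 = 0.2106; after-tax cost = 3.4% × (1 − 15.2%) = 2.8832%.
WACC = 0.7894 × 16.4103% + 0.2106 × 2.8832% = 13.5615%.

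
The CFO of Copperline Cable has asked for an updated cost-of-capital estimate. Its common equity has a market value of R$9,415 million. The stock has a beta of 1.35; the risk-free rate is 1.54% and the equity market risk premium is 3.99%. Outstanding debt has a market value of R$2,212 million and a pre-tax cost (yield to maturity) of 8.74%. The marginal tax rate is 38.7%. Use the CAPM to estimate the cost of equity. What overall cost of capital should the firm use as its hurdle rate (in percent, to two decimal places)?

Cost of equity via CAPM: Re = 1.54% + 1.35 × 3.99% = 6.9265%.
Total capital V = 9415 + 2212 = 11627.
Equity: weight = 9415/11627 = 0.8098; cost = 6.9265%.
Debt: weight = 2212/11627 = 0.1902; after-tax cost = 8.74% × (1 − 38.7%) = 5.3576%.
WACC = 0.8098 × 6.9265% + 0.1902 × 5.3576% = 6.6280%.

6.63%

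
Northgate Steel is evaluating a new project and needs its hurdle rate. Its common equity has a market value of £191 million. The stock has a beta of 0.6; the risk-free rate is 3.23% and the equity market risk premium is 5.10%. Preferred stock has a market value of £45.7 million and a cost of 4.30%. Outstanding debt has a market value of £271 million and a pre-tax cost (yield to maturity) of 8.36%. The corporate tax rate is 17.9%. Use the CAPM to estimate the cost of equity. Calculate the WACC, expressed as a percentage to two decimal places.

6.42%

Cost of equity via CAPM: Re = 3.23% + 0.6 × 5.1% = 6.2900%.
Total capital V = 191 + 45.7 + 271 = 507.7.
Equity: weight = 191/507.7 = 0.3762; cost = 6.29%.
Preferred: weight = 45.7/507.7 = 0.0900; cost = 4.3%.
Debt: weight = 271/507.7 = 0.5338; after-tax cost = 8.36% × (1 − 17.9%) = 6.8636%.
WACC = 0.3762 × 6.2900% + 0.0900 × 4.3000% + 0.5338 × 6.8636% = 6.4170%.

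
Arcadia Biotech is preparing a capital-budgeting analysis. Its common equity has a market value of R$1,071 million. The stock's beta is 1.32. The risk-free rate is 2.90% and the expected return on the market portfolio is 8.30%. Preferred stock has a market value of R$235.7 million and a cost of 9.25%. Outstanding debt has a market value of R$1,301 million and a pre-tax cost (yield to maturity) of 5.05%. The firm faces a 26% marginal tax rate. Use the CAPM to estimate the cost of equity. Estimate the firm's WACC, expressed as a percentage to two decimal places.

Market risk premium = 8.3% − 2.9% = 5.4%.
Cost of equity via CAPM: Re = 2.9% + 1.32 × 5.4% = 10.0280%.
Total capital V = 1071 + 235.7 + 1301 = 2607.7.
Equity: weight = 1071/2607.7 = 0.4107; cost = 10.028%.
Preferred: weight = 235.7/2607.7 = 0.0904; cost = 9.25%.
Debt: weight = 1301/2607.7 = 0.4989; after-tax cost = 5.05% × (1 − 26%) = 3.7370%.
WACC = 0.4107 × 10.0280% + 0.0904 × 9.2500% + 0.4989 × 3.7370% = 6.8191%.

6.82%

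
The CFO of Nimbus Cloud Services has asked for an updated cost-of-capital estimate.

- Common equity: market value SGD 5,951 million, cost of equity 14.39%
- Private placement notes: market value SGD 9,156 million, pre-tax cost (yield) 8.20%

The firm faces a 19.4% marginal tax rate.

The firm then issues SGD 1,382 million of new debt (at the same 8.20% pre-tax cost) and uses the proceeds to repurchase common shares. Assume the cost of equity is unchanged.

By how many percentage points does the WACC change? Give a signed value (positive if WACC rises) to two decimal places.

Current WACC:
Total capital V = 5951 + 9156 = 15107.
Equity: weight = 5951/15107 = 0.3939; cost = 14.39%.
Private placement notes: weight = 9156/15107 = 0.6061; after-tax cost = 8.2% × (1 − 19.4%) = 6.6092%.
WACC = 0.3939 × 14.3900% + 0.6061 × 6.6092% = 9.6742%.
After the change:
Total capital V = 4569 + 10538 = 15107.
Equity: weight = 4569/15107 = 0.3024; cost = 14.39%.
Private placement notes: weight = 10538/15107 = 0.6976; after-tax cost = 8.2% × (1 − 19.4%) = 6.6092%.
WACC = 0.3024 × 14.3900% + 0.6976 × 6.6092% = 8.9624%.
Change in WACC = 8.9624% − 9.6742% = -0.7118 pp.

-0.71 pp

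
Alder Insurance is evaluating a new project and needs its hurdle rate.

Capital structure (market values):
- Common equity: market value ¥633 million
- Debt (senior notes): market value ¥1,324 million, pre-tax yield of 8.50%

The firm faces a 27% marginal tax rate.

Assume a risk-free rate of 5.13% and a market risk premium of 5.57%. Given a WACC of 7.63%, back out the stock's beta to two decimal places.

0.98

Total capital V = 633 + 1324 = 1957.
Equity weight = 633/1957 = 0.3235.
Senior notes weight = 1324/1957 = 0.6765.
Debt contribution = 0.6765 × 8.5% × (1 − 27%) = 4.1980%.
Required equity contribution = 7.63% − 4.1980% = 3.4320%  ⇒  Re = 10.6106%.
CAPM: 10.6106% = 5.13% + β × 5.57%  ⇒  β = 0.9839.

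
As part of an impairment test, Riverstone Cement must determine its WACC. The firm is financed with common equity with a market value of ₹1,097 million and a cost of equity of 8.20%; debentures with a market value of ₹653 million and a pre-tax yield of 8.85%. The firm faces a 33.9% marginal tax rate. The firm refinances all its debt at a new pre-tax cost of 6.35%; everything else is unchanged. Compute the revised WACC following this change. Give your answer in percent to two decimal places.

After the change:
Total capital V = 1097 + 653 = 1750.
Equity: weight = 1097/1750 = 0.6269; cost = 8.2%.
Debentures: weight = 653/1750 = 0.3731; after-tax cost = 6.35% × (1 − 33.9%) = 4.1974%.
WACC = 0.6269 × 8.2000% + 0.3731 × 4.1974% = 6.7064%.

6.71%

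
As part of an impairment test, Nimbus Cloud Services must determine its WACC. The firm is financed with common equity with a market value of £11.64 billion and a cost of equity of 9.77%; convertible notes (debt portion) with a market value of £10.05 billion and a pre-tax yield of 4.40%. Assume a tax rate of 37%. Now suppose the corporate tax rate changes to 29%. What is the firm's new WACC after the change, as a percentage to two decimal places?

6.69%

After the change:
Total capital V = 11.64 + 10.05 = 21.69.
Equity: weight = 11.64/21.69 = 0.5367; cost = 9.77%.
Convertible notes (debt portion): weight = 10.05/21.69 = 0.4633; after-tax cost = 4.4% × (1 − 29%) = 3.1240%.
WACC = 0.5367 × 9.7700% + 0.4633 × 3.1240% = 6.6906%.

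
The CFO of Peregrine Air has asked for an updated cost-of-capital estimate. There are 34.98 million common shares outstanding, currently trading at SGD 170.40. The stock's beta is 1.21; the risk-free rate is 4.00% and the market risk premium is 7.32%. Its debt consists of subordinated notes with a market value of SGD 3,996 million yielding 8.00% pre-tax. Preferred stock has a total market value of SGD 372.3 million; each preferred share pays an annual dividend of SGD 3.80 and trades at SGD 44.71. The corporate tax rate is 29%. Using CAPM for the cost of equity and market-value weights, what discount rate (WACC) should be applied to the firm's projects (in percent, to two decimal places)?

9.92%

Cost of equity via CAPM: Re = 4.0% + 1.21 × 7.32% = 12.8572%.
Cost of preferred: Rp = 3.8 / 44.71 = 8.4992%.
Market value of equity E = 170.4 × 34.98m = 5960.592m.
Total capital V = 5960.592 + 372.3 + 3996 = 10328.892.
Equity: weight = 5960.592/10328.892 = 0.5771; cost = 12.8572%.
Preferred: weight = 372.3/10328.892 = 0.0360; cost = 8.4992%.
Subordinated notes: weight = 3996/10328.892 = 0.3869; after-tax cost = 8% × (1 − 29%) = 5.6800%.
WACC = 0.5771 × 12.8572% + 0.0360 × 8.4992% + 0.3869 × 5.6800% = 9.9234%.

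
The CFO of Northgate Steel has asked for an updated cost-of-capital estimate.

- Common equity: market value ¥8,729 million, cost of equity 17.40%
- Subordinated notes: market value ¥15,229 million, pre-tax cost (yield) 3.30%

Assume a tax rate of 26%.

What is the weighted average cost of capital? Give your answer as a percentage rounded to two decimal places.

Total capital V = 8729 + 15229 = 23958.
Equity: weight = 8729/23958 = 0.3643; cost = 17.4%.
Subordinated notes: weight = 15229/23958 = 0.6357; after-tax cost = 3.3% × (1 − 26%) = 2.4420%.
WACC = 0.3643 × 17.4000% + 0.6357 × 2.4420% = 7.8919%.

7.89%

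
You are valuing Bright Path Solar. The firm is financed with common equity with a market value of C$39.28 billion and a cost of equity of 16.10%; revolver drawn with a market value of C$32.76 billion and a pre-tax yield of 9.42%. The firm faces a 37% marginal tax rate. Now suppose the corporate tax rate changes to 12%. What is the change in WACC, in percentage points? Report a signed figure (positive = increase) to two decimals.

Current WACC:
Total capital V = 39.28 + 32.76 = 72.04.
Equity: weight = 39.28/72.04 = 0.5453; cost = 16.1%.
Revolver drawn: weight = 32.76/72.04 = 0.4547; after-tax cost = 9.42% × (1 − 37%) = 5.9346%.
WACC = 0.5453 × 16.1000% + 0.4547 × 5.9346% = 11.4773%.
After the change:
Total capital V = 39.28 + 32.76 = 72.04.
Equity: weight = 39.28/72.04 = 0.5453; cost = 16.1%.
Revolver drawn: weight = 32.76/72.04 = 0.4547; after-tax cost = 9.42% × (1 − 12%) = 8.2896%.
WACC = 0.5453 × 16.1000% + 0.4547 × 8.2896% = 12.5482%.
Change in WACC = 12.5482% − 11.4773% = 1.0709 pp.

+1.07 pp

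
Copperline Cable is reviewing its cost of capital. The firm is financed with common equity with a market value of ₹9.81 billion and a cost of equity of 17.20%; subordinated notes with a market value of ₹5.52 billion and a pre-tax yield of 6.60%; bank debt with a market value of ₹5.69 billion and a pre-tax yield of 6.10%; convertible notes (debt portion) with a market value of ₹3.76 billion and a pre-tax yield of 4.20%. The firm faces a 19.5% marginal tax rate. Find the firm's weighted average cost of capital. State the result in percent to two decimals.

9.63%

Total capital V = 9.81 + 5.52 + 5.69 + 3.76 = 24.78.
Equity: weight = 9.81/24.78 = 0.3959; cost = 17.2%.
Subordinated notes: weight = 5.52/24.78 = 0.2228; after-tax cost = 6.6% × (1 − 19.5%) = 5.3130%.
Bank debt: weight = 5.69/24.78 = 0.2296; after-tax cost = 6.1% × (1 − 19.5%) = 4.9105%.
Convertible notes (debt portion): weight = 3.76/24.78 = 0.1517; after-tax cost = 4.2% × (1 − 19.5%) = 3.3810%.
WACC = 0.3959 × 17.2000% + 0.2228 × 5.3130% + 0.2296 × 4.9105% + 0.1517 × 3.3810% = 9.6333%.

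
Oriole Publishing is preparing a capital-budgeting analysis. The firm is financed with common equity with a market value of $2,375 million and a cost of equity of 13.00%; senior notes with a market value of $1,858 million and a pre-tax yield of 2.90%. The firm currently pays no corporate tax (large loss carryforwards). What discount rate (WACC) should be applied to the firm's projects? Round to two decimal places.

Total capital V = 2375 + 1858 = 4233.
Equity: weight = 2375/4233 = 0.5611; cost = 13%.
Senior notes: weight = 1858/4233 = 0.4389; after-tax cost = 2.9% × (1 − 0%) = 2.9000%.
WACC = 0.5611 × 13.0000% + 0.4389 × 2.9000% = 8.5668%.

8.57%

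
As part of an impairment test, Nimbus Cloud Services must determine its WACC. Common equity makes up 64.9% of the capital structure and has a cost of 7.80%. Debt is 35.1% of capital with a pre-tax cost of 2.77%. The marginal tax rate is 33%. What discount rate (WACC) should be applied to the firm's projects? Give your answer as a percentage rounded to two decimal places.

After-tax cost of debt = 2.77% × (1 − 33%) = 1.8559%.
WACC = 0.649 × 7.8000% + 0.351 × 1.8559% = 5.7136%.

5.71%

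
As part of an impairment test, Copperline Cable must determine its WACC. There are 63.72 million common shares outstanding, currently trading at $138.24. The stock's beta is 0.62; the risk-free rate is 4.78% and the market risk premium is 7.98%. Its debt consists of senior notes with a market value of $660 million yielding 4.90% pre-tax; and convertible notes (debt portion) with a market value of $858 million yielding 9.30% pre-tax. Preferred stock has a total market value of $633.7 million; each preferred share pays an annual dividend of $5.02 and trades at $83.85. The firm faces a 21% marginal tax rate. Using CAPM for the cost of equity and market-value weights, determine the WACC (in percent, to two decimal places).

Cost of equity via CAPM: Re = 4.78% + 0.62 × 7.98% = 9.7276%.
Cost of preferred: Rp = 5.02 / 83.85 = 5.9869%.
Market value of equity E = 138.24 × 63.72m = 8808.6528m.
Total capital V = 8808.6528 + 633.7 + 660 + 858 = 10960.3528.
Equity: weight = 8808.6528/10960.3528 = 0.8037; cost = 9.7276%.
Preferred: weight = 633.7/10960.3528 = 0.0578; cost = 5.9869%.
Senior notes: weight = 660/10960.3528 = 0.0602; after-tax cost = 4.9% × (1 − 21%) = 3.8710%.
Convertible notes (debt portion): weight = 858/10960.3528 = 0.0783; after-tax cost = 9.3% × (1 − 21%) = 7.3470%.
WACC = 0.8037 × 9.7276% + 0.0578 × 5.9869% + 0.0602 × 3.8710% + 0.0783 × 7.3470% = 8.9723%.

8.97%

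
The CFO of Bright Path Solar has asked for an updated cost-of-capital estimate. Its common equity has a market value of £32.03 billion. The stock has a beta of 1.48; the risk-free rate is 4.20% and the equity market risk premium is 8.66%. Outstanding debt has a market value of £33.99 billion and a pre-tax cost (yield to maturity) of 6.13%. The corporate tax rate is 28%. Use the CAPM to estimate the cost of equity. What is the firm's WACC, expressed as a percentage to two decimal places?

Cost of equity via CAPM: Re = 4.2% + 1.48 × 8.66% = 17.0168%.
Total capital V = 32.03 + 33.99 = 66.02.
Equity: weight = 32.03/66.02 = 0.4852; cost = 17.0168%.
Debt: weight = 33.99/66.02 = 0.5148; after-tax cost = 6.13% × (1 − 28%) = 4.4136%.
WACC = 0.4852 × 17.0168% + 0.5148 × 4.4136% = 10.5281%.

10.53%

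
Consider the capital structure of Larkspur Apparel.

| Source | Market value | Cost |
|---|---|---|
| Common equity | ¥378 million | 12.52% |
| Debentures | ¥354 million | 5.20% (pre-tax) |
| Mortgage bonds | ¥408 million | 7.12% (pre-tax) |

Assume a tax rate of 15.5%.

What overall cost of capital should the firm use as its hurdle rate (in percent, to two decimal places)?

Total capital V = 378 + 354 + 408 = 1140.
Equity: weight = 378/1140 = 0.3316; cost = 12.52%.
Debentures: weight = 354/1140 = 0.3105; after-tax cost = 5.2% × (1 − 15.5%) = 4.3940%.
Mortgage bonds: weight = 408/1140 = 0.3579; after-tax cost = 7.12% × (1 − 15.5%) = 6.0164%.
WACC = 0.3316 × 12.5200% + 0.3105 × 4.3940% + 0.3579 × 6.0164% = 7.6691%.

7.67%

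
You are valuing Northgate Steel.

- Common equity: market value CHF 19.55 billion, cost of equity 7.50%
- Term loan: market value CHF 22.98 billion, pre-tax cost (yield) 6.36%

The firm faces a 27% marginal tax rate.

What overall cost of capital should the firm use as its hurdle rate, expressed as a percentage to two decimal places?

Total capital V = 19.55 + 22.98 = 42.53.
Equity: weight = 19.55/42.53 = 0.4597; cost = 7.5%.
Term loan: weight = 22.98/42.53 = 0.5403; after-tax cost = 6.36% × (1 − 27%) = 4.6428%.
WACC = 0.4597 × 7.5000% + 0.5403 × 4.6428% = 5.9562%.

5.96%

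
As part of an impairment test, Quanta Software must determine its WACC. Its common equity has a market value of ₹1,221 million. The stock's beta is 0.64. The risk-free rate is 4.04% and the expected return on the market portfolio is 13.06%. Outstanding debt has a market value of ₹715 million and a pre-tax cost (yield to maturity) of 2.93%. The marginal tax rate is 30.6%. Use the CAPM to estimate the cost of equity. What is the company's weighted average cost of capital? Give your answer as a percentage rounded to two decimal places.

Market risk premium = 13.06% − 4.04% = 9.02%.
Cost of equity via CAPM: Re = 4.04% + 0.64 × 9.02% = 9.8128%.
Total capital V = 1221 + 715 = 1936.
Equity: weight = 1221/1936 = 0.6307; cost = 9.8128%.
Debt: weight = 715/1936 = 0.3693; after-tax cost = 2.93% × (1 − 30.6%) = 2.0334%.
WACC = 0.6307 × 9.8128% + 0.3693 × 2.0334% = 6.9397%.

6.94%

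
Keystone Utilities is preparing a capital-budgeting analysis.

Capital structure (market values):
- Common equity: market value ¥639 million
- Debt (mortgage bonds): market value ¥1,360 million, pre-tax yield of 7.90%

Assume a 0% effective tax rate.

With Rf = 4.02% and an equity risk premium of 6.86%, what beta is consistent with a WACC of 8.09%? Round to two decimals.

Total capital V = 639 + 1360 = 1999.
Equity weight = 639/1999 = 0.3197.
Mortgage bonds weight = 1360/1999 = 0.6803.
Debt contribution = 0.6803 × 7.9% × (1 − 0%) = 5.3747%.
Required equity contribution = 8.09% − 5.3747% = 2.7153%  ⇒  Re = 8.4944%.
CAPM: 8.4944% = 4.02% + β × 6.86%  ⇒  β = 0.6522.

0.65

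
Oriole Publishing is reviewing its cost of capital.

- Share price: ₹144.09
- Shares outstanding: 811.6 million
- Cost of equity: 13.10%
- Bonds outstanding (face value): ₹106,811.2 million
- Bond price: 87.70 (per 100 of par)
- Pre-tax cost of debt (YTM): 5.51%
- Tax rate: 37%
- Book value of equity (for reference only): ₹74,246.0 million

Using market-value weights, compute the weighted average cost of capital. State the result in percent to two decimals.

Market value of equity E = 144.09 × 811.6m = 116943.444m. Market value of debt D = 106811.2m × 87.7/100 = 93673.4224m.
Total capital V = 116943.444 + 93673.4224 = 210616.8664.
Equity: weight = 116943.444/210616.8664 = 0.5552; cost = 13.1%.
Bonds outstanding: weight = 93673.4224/210616.8664 = 0.4448; after-tax cost = 5.51% × (1 − 37%) = 3.4713%.
WACC = 0.5552 × 13.1000% + 0.4448 × 3.4713% = 8.8176%.

8.82%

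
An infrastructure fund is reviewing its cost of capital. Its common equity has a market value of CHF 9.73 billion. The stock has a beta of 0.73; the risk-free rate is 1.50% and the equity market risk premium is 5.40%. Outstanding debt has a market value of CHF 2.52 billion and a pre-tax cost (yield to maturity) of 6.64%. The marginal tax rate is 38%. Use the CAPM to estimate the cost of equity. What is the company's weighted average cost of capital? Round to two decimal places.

5.17%

Cost of equity via CAPM: Re = 1.5% + 0.73 × 5.4% = 5.4420%.
Total capital V = 9.73 + 2.52 = 12.25.
Equity: weight = 9.73/12.25 = 0.7943; cost = 5.442%.
Debt: weight = 2.52/12.25 = 0.2057; after-tax cost = 6.64% × (1 − 38%) = 4.1168%.
WACC = 0.7943 × 5.4420% + 0.2057 × 4.1168% = 5.1694%.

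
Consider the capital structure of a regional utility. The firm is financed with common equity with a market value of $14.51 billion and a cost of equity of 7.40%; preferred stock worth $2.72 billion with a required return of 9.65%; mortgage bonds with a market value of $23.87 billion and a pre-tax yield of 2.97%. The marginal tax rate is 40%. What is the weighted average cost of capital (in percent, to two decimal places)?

Total capital V = 14.51 + 2.72 + 23.87 = 41.1.
Equity: weight = 14.51/41.1 = 0.3530; cost = 7.4%.
Preferred: weight = 2.72/41.1 = 0.0662; cost = 9.65%.
Mortgage bonds: weight = 23.87/41.1 = 0.5808; after-tax cost = 2.97% × (1 − 40%) = 1.7820%.
WACC = 0.3530 × 7.4000% + 0.0662 × 9.6500% + 0.5808 × 1.7820% = 4.2861%.

4.29%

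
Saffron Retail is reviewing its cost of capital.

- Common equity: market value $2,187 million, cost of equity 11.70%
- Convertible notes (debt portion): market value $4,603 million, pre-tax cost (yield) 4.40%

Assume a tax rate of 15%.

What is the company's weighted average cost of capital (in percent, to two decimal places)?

6.30%

Total capital V = 2187 + 4603 = 6790.
Equity: weight = 2187/6790 = 0.3221; cost = 11.7%.
Convertible notes (debt portion): weight = 4603/6790 = 0.6779; after-tax cost = 4.4% × (1 − 15%) = 3.7400%.
WACC = 0.3221 × 11.7000% + 0.6779 × 3.7400% = 6.3038%.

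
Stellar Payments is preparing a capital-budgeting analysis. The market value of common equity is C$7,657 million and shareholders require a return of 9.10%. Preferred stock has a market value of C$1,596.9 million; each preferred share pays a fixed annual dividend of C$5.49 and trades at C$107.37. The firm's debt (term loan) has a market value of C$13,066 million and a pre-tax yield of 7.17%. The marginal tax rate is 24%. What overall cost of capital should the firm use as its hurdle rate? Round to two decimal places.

Cost of preferred: Rp = 5.49 / 107.37 = 5.1132%.
Total capital V = 7657 + 1596.9 + 13066 = 22319.9.
Equity: weight = 7657/22319.9 = 0.3431; cost = 9.1%.
Preferred: weight = 1596.9/22319.9 = 0.0715; cost = 5.1132%.
Term loan: weight = 13066/22319.9 = 0.5854; after-tax cost = 7.17% × (1 − 24%) = 5.4492%.
WACC = 0.3431 × 9.1000% + 0.0715 × 5.1132% + 0.5854 × 5.4492% = 6.6776%.

6.68%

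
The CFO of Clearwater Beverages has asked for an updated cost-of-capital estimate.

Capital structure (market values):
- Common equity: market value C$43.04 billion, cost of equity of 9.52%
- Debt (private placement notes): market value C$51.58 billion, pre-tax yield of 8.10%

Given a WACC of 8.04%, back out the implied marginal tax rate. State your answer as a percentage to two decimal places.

Total capital V = 43.04 + 51.58 = 94.62.
Equity weight = 43.04/94.62 = 0.4549.
Private placement notes weight = 51.58/94.62 = 0.5451.
Equity contribution = 0.4549 × 9.52% = 4.3304%.
Debt contribution must be 8.04% − 4.3304% = 3.7096%.
0.5451 × 8.1% × (1 − T) = 3.7096%  ⇒  (1 − T) = 0.8401.
T = 15.9872%.

15.99%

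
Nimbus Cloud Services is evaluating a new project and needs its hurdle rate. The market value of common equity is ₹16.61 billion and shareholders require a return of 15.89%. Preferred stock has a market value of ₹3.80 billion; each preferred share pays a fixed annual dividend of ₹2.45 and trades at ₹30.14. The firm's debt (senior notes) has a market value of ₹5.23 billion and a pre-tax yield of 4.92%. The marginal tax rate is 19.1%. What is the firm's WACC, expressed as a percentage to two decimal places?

12.31%

Cost of preferred: Rp = 2.45 / 30.14 = 8.1287%.
Total capital V = 16.61 + 3.8 + 5.23 = 25.64.
Equity: weight = 16.61/25.64 = 0.6478; cost = 15.89%.
Preferred: weight = 3.8/25.64 = 0.1482; cost = 8.1287%.
Senior notes: weight = 5.23/25.64 = 0.2040; after-tax cost = 4.92% × (1 − 19.1%) = 3.9803%.
WACC = 0.6478 × 15.8900% + 0.1482 × 8.1287% + 0.2040 × 3.9803% = 12.3104%.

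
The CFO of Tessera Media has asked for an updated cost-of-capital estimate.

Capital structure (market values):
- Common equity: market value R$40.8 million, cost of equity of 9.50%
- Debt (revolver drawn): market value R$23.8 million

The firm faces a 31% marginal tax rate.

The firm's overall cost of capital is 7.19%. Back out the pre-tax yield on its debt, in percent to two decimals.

Total capital V = 40.8 + 23.8 = 64.6.
Equity weight = 40.8/64.6 = 0.6316.
Revolver drawn weight = 23.8/64.6 = 0.3684.
Equity contribution = 0.6316 × 9.5% = 6.0000%.
Remaining for debt = 7.19% − 6.0000% = 1.1900%.
Rd × (1 − 31%) × 0.3684 = 1.1900%  ⇒  Rd = 4.6812%.

4.68%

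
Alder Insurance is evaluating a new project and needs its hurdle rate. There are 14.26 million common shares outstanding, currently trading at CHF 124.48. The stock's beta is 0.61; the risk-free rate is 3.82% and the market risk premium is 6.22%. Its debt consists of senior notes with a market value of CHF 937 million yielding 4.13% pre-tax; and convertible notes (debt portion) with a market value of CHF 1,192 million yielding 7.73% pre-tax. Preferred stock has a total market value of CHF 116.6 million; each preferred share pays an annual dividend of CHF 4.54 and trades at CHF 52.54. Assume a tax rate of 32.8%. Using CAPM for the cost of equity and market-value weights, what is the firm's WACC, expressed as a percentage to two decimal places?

5.80%

Cost of equity via CAPM: Re = 3.82% + 0.61 × 6.22% = 7.6142%.
Cost of preferred: Rp = 4.54 / 52.54 = 8.6410%.
Market value of equity E = 124.48 × 14.26m = 1775.0848m.
Total capital V = 1775.0848 + 116.6 + 937 + 1192 = 4020.6848.
Equity: weight = 1775.0848/4020.6848 = 0.4415; cost = 7.6142%.
Preferred: weight = 116.6/4020.6848 = 0.0290; cost = 8.641%.
Senior notes: weight = 937/4020.6848 = 0.2330; after-tax cost = 4.13% × (1 − 32.8%) = 2.7754%.
Convertible notes (debt portion): weight = 1192/4020.6848 = 0.2965; after-tax cost = 7.73% × (1 − 32.8%) = 5.1946%.
WACC = 0.4415 × 7.6142% + 0.0290 × 8.6410% + 0.2330 × 2.7754% + 0.2965 × 5.1946% = 5.7990%.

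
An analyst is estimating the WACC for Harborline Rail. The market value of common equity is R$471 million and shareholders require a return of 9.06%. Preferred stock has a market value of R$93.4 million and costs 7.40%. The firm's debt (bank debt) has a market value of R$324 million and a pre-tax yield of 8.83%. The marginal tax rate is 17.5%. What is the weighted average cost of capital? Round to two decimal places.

8.24%

Total capital V = 471 + 93.4 + 324 = 888.4.
Equity: weight = 471/888.4 = 0.5302; cost = 9.06%.
Preferred: weight = 93.4/888.4 = 0.1051; cost = 7.4%.
Bank debt: weight = 324/888.4 = 0.3647; after-tax cost = 8.83% × (1 − 17.5%) = 7.2847%.
WACC = 0.5302 × 9.0600% + 0.1051 × 7.4000% + 0.3647 × 7.2847% = 8.2380%.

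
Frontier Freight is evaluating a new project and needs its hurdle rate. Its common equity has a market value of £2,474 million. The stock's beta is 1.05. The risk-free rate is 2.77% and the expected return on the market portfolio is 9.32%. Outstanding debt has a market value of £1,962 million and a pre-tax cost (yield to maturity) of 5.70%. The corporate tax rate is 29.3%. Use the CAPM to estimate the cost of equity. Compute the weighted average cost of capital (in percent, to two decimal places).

7.16%

Market risk premium = 9.32% − 2.77% = 6.55%.
Cost of equity via CAPM: Re = 2.77% + 1.05 × 6.55% = 9.6475%.
Total capital V = 2474 + 1962 = 4436.
Equity: weight = 2474/4436 = 0.5577; cost = 9.6475%.
Debt: weight = 1962/4436 = 0.4423; after-tax cost = 5.7% × (1 − 29.3%) = 4.0299%.
WACC = 0.5577 × 9.6475% + 0.4423 × 4.0299% = 7.1629%.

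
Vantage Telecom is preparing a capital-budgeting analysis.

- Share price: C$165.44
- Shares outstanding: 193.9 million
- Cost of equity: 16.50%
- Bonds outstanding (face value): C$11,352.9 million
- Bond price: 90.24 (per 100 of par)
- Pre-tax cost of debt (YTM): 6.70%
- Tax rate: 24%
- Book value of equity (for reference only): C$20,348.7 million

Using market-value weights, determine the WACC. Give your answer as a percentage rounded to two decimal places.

13.74%

Market value of equity E = 165.44 × 193.9m = 32078.816m. Market value of debt D = 11352.9m × 90.24/100 = 10244.85696m.
Total capital V = 32078.816 + 10244.85696 = 42323.67296.
Equity: weight = 32078.816/42323.67296 = 0.7579; cost = 16.5%.
Bonds outstanding: weight = 10244.85696/42323.67296 = 0.2421; after-tax cost = 6.7% × (1 − 24%) = 5.0920%.
WACC = 0.7579 × 16.5000% + 0.2421 × 5.0920% = 13.7386%.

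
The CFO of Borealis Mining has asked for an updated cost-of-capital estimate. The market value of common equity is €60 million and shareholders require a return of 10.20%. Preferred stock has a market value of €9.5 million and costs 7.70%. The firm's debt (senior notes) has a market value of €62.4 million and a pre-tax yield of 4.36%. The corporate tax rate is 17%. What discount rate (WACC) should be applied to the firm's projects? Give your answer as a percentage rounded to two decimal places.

Total capital V = 60 + 9.5 + 62.4 = 131.9.
Equity: weight = 60/131.9 = 0.4549; cost = 10.2%.
Preferred: weight = 9.5/131.9 = 0.0720; cost = 7.7%.
Senior notes: weight = 62.4/131.9 = 0.4731; after-tax cost = 4.36% × (1 − 17%) = 3.6188%.
WACC = 0.4549 × 10.2000% + 0.0720 × 7.7000% + 0.4731 × 3.6188% = 6.9065%.

6.91%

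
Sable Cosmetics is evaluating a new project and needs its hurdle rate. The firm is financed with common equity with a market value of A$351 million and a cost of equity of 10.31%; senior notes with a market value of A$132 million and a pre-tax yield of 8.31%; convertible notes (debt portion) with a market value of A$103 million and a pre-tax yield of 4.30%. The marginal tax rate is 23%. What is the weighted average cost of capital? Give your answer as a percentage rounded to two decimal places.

8.20%

Total capital V = 351 + 132 + 103 = 586.
Equity: weight = 351/586 = 0.5990; cost = 10.31%.
Senior notes: weight = 132/586 = 0.2253; after-tax cost = 8.31% × (1 − 23%) = 6.3987%.
Convertible notes (debt portion): weight = 103/586 = 0.1758; after-tax cost = 4.3% × (1 − 23%) = 3.3110%.
WACC = 0.5990 × 10.3100% + 0.2253 × 6.3987% + 0.1758 × 3.3110% = 8.1988%.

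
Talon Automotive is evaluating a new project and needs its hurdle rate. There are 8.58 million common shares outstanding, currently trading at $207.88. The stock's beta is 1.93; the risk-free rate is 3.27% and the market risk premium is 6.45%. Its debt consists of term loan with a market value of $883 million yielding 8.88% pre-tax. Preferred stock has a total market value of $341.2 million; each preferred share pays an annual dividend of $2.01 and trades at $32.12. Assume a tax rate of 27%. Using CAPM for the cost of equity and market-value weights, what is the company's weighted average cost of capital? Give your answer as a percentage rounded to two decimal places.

11.93%

Cost of equity via CAPM: Re = 3.27% + 1.93 × 6.45% = 15.7185%.
Cost of preferred: Rp = 2.01 / 32.12 = 6.2578%.
Market value of equity E = 207.88 × 8.58m = 1783.6104m.
Total capital V = 1783.6104 + 341.2 + 883 = 3007.8104.
Equity: weight = 1783.6104/3007.8104 = 0.5930; cost = 15.7185%.
Preferred: weight = 341.2/3007.8104 = 0.1134; cost = 6.2578%.
Term loan: weight = 883/3007.8104 = 0.2936; after-tax cost = 8.88% × (1 − 27%) = 6.4824%.
WACC = 0.5930 × 15.7185% + 0.1134 × 6.2578% + 0.2936 × 6.4824% = 11.9339%.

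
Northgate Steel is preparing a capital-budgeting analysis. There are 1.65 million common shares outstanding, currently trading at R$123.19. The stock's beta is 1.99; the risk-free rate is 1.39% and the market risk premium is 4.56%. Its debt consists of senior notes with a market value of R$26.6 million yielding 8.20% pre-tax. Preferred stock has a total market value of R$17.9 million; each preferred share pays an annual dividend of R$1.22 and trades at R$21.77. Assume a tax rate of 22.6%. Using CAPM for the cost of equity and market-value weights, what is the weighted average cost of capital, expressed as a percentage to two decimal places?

Cost of equity via CAPM: Re = 1.39% + 1.99 × 4.56% = 10.4644%.
Cost of preferred: Rp = 1.22 / 21.77 = 5.6040%.
Market value of equity E = 123.19 × 1.65m = 203.2635m.
Total capital V = 203.2635 + 17.9 + 26.6 = 247.7635.
Equity: weight = 203.2635/247.7635 = 0.8204; cost = 10.4644%.
Preferred: weight = 17.9/247.7635 = 0.0722; cost = 5.604%.
Senior notes: weight = 26.6/247.7635 = 0.1074; after-tax cost = 8.2% × (1 − 22.6%) = 6.3468%.
WACC = 0.8204 × 10.4644% + 0.0722 × 5.6040% + 0.1074 × 6.3468% = 9.6712%.

9.67%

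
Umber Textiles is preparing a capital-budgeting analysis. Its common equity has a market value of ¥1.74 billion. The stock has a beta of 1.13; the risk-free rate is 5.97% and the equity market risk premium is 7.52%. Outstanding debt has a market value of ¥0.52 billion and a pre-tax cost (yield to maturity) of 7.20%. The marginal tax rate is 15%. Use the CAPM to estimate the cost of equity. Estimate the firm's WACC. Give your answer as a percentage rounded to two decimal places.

12.55%

Cost of equity via CAPM: Re = 5.97% + 1.13 × 7.52% = 14.4676%.
Total capital V = 1.74 + 0.52 = 2.26.
Equity: weight = 1.74/2.26 = 0.7699; cost = 14.4676%.
Debt: weight = 0.52/2.26 = 0.2301; after-tax cost = 7.2% × (1 − 15%) = 6.1200%.
WACC = 0.7699 × 14.4676% + 0.2301 × 6.1200% = 12.5469%.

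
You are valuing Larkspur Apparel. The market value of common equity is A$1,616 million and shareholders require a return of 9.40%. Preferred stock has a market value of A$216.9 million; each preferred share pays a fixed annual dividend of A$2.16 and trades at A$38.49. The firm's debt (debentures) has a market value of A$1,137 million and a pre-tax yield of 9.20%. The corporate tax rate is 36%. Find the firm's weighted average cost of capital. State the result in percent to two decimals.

Cost of preferred: Rp = 2.16 / 38.49 = 5.6118%.
Total capital V = 1616 + 216.9 + 1137 = 2969.9.
Equity: weight = 1616/2969.9 = 0.5441; cost = 9.4%.
Preferred: weight = 216.9/2969.9 = 0.0730; cost = 5.6118%.
Debentures: weight = 1137/2969.9 = 0.3828; after-tax cost = 9.2% × (1 − 36%) = 5.8880%.
WACC = 0.5441 × 9.4000% + 0.0730 × 5.6118% + 0.3828 × 5.8880% = 7.7788%.

7.78%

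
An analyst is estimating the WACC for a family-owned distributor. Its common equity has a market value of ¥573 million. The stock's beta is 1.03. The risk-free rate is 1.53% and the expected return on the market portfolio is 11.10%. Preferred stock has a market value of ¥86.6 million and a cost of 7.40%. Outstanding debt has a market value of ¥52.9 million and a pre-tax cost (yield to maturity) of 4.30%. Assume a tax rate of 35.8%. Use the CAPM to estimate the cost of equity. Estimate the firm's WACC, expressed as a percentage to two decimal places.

10.26%

Market risk premium = 11.1% − 1.53% = 9.57%.
Cost of equity via CAPM: Re = 1.53% + 1.03 × 9.57% = 11.3871%.
Total capital V = 573 + 86.6 + 52.9 = 712.5.
Equity: weight = 573/712.5 = 0.8042; cost = 11.3871%.
Preferred: weight = 86.6/712.5 = 0.1215; cost = 7.4%.
Debt: weight = 52.9/712.5 = 0.0742; after-tax cost = 4.3% × (1 − 35.8%) = 2.7606%.
WACC = 0.8042 × 11.3871% + 0.1215 × 7.4000% + 0.0742 × 2.7606% = 10.2620%.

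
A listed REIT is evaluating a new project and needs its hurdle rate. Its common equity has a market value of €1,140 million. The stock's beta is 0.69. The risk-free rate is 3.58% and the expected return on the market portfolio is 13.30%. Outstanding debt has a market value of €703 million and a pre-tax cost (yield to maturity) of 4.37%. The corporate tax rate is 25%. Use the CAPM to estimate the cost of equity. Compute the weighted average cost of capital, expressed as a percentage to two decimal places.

7.61%

Market risk premium = 13.3% − 3.58% = 9.72%.
Cost of equity via CAPM: Re = 3.58% + 0.69 × 9.72% = 10.2868%.
Total capital V = 1140 + 703 = 1843.
Equity: weight = 1140/1843 = 0.6186; cost = 10.2868%.
Debt: weight = 703/1843 = 0.3814; after-tax cost = 4.37% × (1 − 25%) = 3.2775%.
WACC = 0.6186 × 10.2868% + 0.3814 × 3.2775% = 7.6131%.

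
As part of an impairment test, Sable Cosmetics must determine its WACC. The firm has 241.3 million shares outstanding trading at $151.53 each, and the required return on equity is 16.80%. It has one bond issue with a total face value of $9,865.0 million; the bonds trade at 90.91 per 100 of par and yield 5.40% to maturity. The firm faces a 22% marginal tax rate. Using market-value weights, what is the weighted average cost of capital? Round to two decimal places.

14.32%

Market value of equity E = 151.53 × 241.3m = 36564.189m. Market value of debt D = 9865m × 90.91/100 = 8968.2715m.
Total capital V = 36564.189 + 8968.2715 = 45532.4605.
Equity: weight = 36564.189/45532.4605 = 0.8030; cost = 16.8%.
Bonds outstanding: weight = 8968.2715/45532.4605 = 0.1970; after-tax cost = 5.4% × (1 − 22%) = 4.2120%.
WACC = 0.8030 × 16.8000% + 0.1970 × 4.2120% = 14.3206%.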